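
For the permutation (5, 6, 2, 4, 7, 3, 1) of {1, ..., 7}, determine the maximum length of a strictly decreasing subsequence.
4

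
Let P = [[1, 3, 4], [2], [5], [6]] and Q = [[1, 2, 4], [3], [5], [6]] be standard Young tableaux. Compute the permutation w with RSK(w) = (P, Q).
Reverse the RSK construction: for i from n down to 1, find the cell of Q containing i, remove the entry at that cell from P, and reverse-bump it up through P; the value ejected from row 1 is w(i).

Step i=6: Q has 6 at row 4, column 1; remove 6 from row 4 of P and reverse-bump: 6 enters row 3 and ejects 5; 5 enters row 2 and ejects 2; 2 enters row 1 and ejects 1. So w(6) = 1. P is now [[2, 3, 4], [5], [6]].
Step i=5: Q has 5 at row 3, column 1; remove 6 from row 3 of P and reverse-bump: 6 enters row 2 and ejects 5; 5 enters row 1 and ejects 4. So w(5) = 4. P is now [[2, 3, 5], [6]].
Step i=4: Q has 4 at row 1, column 3; remove that cell from P, ejecting 5. So w(4) = 5. P is now [[2, 3], [6]].
Step i=3: Q has 3 at row 2, column 1; remove 6 from row 2 of P and reverse-bump: 6 enters row 1 and ejects 3. So w(3) = 3. P is now [[2, 6]].
Step i=2: Q has 2 at row 1, column 2; remove that cell from P, ejecting 6. So w(2) = 6. P is now [[2]].
Step i=1: Q has 1 at row 1, column 1; remove that cell from P, ejecting 2. So w(1) = 2. P is now [].

So w = 2 6 3 5 4 1.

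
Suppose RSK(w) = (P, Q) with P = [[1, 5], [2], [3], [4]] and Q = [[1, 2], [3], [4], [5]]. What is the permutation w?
4 5 3 2 1

Reverse the RSK construction: for i from n down to 1, find the cell of Q containing i, remove the entry at that cell from P, and reverse-bump it up through P; the value ejected from row 1 is w(i).

Step i=5: Q has 5 at row 4, column 1; remove 4 from row 4 of P and reverse-bump: 4 enters row 3 and ejects 3; 3 enters row 2 and ejects 2; 2 enters row 1 and ejects 1. So w(5) = 1. P is now [[2, 5], [3], [4]].
Step i=4: Q has 4 at row 3, column 1; remove 4 from row 3 of P and reverse-bump: 4 enters row 2 and ejects 3; 3 enters row 1 and ejects 2. So w(4) = 2. P is now [[3, 5], [4]].
Step i=3: Q has 3 at row 2, column 1; remove 4 from row 2 of P and reverse-bump: 4 enters row 1 and ejects 3. So w(3) = 3. P is now [[4, 5]].
Step i=2: Q has 2 at row 1, column 2; remove that cell from P, ejecting 5. So w(2) = 5. P is now [[4]].
Step i=1: Q has 1 at row 1, column 1; remove that cell from P, ejecting 4. So w(1) = 4. P is now [].

So w = 4 5 3 2 1.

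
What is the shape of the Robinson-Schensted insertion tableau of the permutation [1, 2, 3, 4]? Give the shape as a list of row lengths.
[4]

Row-insert each entry into an empty tableau.

After inserting 1: P = [[1]].
After inserting 2: P = [[1, 2]].
After inserting 3: P = [[1, 2, 3]].
After inserting 4: P = [[1, 2, 3, 4]].

The final insertion tableau P = [[1, 2, 3, 4]] has shape [4].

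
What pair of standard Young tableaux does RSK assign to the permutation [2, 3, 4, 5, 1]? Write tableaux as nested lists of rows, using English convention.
P = [[1, 3, 4, 5], [2]], Q = [[1, 2, 3, 4], [5]]

Insert each entry of the permutation into P by Schensted row insertion, recording in Q the position of each new cell.

Insert 2: appended to row 1. P = [[2]].
Insert 3: appended to row 1. P = [[2, 3]].
Insert 4: appended to row 1. P = [[2, 3, 4]].
Insert 5: appended to row 1. P = [[2, 3, 4, 5]].
Insert 1: 1 bumps 2 from row 1; 2 starts row 2. P = [[1, 3, 4, 5], [2]].

So P = [[1, 3, 4, 5], [2]], Q = [[1, 2, 3, 4], [5]].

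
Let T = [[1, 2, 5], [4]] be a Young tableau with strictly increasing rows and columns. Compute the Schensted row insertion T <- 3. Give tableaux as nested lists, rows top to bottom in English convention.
In row 1, 3 replaces 5 (the leftmost entry greater than 3); 5 is bumped to row 2. 5 is appended to row 2. The new tableau is [[1, 2, 3], [4, 5]].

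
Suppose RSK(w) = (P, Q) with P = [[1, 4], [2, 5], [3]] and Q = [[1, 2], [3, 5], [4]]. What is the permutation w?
Reverse the RSK construction: for i from n down to 1, find the cell of Q containing i, remove the entry at that cell from P, and reverse-bump it up through P; the value ejected from row 1 is w(i).

Step i=5: Q has 5 at row 2, column 2; remove 5 from row 2 of P and reverse-bump: 5 enters row 1 and ejects 4. So w(5) = 4. P is now [[1, 5], [2], [3]].
Step i=4: Q has 4 at row 3, column 1; remove 3 from row 3 of P and reverse-bump: 3 enters row 2 and ejects 2; 2 enters row 1 and ejects 1. So w(4) = 1. P is now [[2, 5], [3]].
Step i=3: Q has 3 at row 2, column 1; remove 3 from row 2 of P and reverse-bump: 3 enters row 1 and ejects 2. So w(3) = 2. P is now [[3, 5]].
Step i=2: Q has 2 at row 1, column 2; remove that cell from P, ejecting 5. So w(2) = 5. P is now [[3]].
Step i=1: Q has 1 at row 1, column 1; remove that cell from P, ejecting 3. So w(1) = 3. P is now [].

So w = 3 5 2 1 4.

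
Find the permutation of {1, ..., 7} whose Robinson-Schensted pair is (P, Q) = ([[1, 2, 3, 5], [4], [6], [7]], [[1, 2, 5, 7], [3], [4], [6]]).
Reverse RSK: for i = n, n-1, ..., 1, locate i in Q, remove the corresponding corner cell from P, and reverse-bump its entry up through P; the value ejected from row 1 is w(i).

So w = 1 7 6 2 4 3 5.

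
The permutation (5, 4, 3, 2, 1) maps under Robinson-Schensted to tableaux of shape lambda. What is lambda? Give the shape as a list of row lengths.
RSK row insertion gives P = [[1], [2], [3], [4], [5]], which has shape [1, 1, 1, 1, 1].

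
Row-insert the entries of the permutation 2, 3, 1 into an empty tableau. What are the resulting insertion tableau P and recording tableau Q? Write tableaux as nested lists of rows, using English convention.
P = [[1, 3], [2]], Q = [[1, 2], [3]]

Insert each entry of the permutation into P by Schensted row insertion, recording in Q the position of each new cell.

Insert 2: appended to row 1. P = [[2]], Q = [[1]].
Insert 3: appended to row 1. P = [[2, 3]], Q = [[1, 2]].
Insert 1: 1 bumps 2 from row 1; 2 starts row 2. P = [[1, 3], [2]], Q = [[1, 2], [3]].

So P = [[1, 3], [2]], Q = [[1, 2], [3]].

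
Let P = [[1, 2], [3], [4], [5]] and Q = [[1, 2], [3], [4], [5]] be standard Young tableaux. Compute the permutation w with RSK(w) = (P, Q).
1 5 4 3 2

Reverse the RSK construction: for i from n down to 1, find the cell of Q containing i, remove the entry at that cell from P, and reverse-bump it up through P; the value ejected from row 1 is w(i).

Step i=5: Q has 5 at row 4, column 1; remove 5 from row 4 of P and reverse-bump: 5 enters row 3 and ejects 4; 4 enters row 2 and ejects 3; 3 enters row 1 and ejects 2. So w(5) = 2. P is now [[1, 3], [4], [5]].
Step i=4: Q has 4 at row 3, column 1; remove 5 from row 3 of P and reverse-bump: 5 enters row 2 and ejects 4; 4 enters row 1 and ejects 3. So w(4) = 3. P is now [[1, 4], [5]].
Step i=3: Q has 3 at row 2, column 1; remove 5 from row 2 of P and reverse-bump: 5 enters row 1 and ejects 4. So w(3) = 4. P is now [[1, 5]].
Step i=2: Q has 2 at row 1, column 2; remove that cell from P, ejecting 5. So w(2) = 5. P is now [[1]].
Step i=1: Q has 1 at row 1, column 1; remove that cell from P, ejecting 1. So w(1) = 1. P is now [].

So w = 1 5 4 3 2.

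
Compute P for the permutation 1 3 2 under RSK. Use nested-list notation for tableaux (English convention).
P = [[1, 2], [3]]

Insert 1: appended to row 1. P = [[1]].
Insert 3: appended to row 1. P = [[1, 3]].
Insert 2: 2 bumps 3 from row 1; 3 starts row 2. P = [[1, 2], [3]].

So P = [[1, 2], [3]].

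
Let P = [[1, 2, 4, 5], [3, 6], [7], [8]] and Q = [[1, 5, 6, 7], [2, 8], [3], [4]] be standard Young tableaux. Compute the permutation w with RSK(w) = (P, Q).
Reverse the RSK construction: for i from n down to 1, find the cell of Q containing i, remove the entry at that cell from P, and reverse-bump it up through P; the value ejected from row 1 is w(i).

Step i=8: Q has 8 at row 2, column 2; remove 6 from row 2 of P and reverse-bump: 6 enters row 1 and ejects 5. So w(8) = 5. P is now [[1, 2, 4, 6], [3], [7], [8]].
Step i=7: Q has 7 at row 1, column 4; remove that cell from P, ejecting 6. So w(7) = 6. P is now [[1, 2, 4], [3], [7], [8]].
Step i=6: Q has 6 at row 1, column 3; remove that cell from P, ejecting 4. So w(6) = 4. P is now [[1, 2], [3], [7], [8]].
Step i=5: Q has 5 at row 1, column 2; remove that cell from P, ejecting 2. So w(5) = 2. P is now [[1], [3], [7], [8]].
Step i=4: Q has 4 at row 4, column 1; remove 8 from row 4 of P and reverse-bump: 8 enters row 3 and ejects 7; 7 enters row 2 and ejects 3; 3 enters row 1 and ejects 1. So w(4) = 1. P is now [[3], [7], [8]].
Step i=3: Q has 3 at row 3, column 1; remove 8 from row 3 of P and reverse-bump: 8 enters row 2 and ejects 7; 7 enters row 1 and ejects 3. So w(3) = 3. P is now [[7], [8]].
Step i=2: Q has 2 at row 2, column 1; remove 8 from row 2 of P and reverse-bump: 8 enters row 1 and ejects 7. So w(2) = 7. P is now [[8]].
Step i=1: Q has 1 at row 1, column 1; remove that cell from P, ejecting 8. So w(1) = 8. P is now [].

So w = 8 7 3 1 2 4 6 5.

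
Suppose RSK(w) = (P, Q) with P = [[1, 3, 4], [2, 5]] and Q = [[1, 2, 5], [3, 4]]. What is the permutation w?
Reverse the RSK construction: for i from n down to 1, find the cell of Q containing i, remove the entry at that cell from P, and reverse-bump it up through P; the value ejected from row 1 is w(i).

Step i=5: Q has 5 at row 1, column 3; remove that cell from P, ejecting 4. So w(5) = 4. P is now [[1, 3], [2, 5]].
Step i=4: Q has 4 at row 2, column 2; remove 5 from row 2 of P and reverse-bump: 5 enters row 1 and ejects 3. So w(4) = 3. P is now [[1, 5], [2]].
Step i=3: Q has 3 at row 2, column 1; remove 2 from row 2 of P and reverse-bump: 2 enters row 1 and ejects 1. So w(3) = 1. P is now [[2, 5]].
Step i=2: Q has 2 at row 1, column 2; remove that cell from P, ejecting 5. So w(2) = 5. P is now [[2]].
Step i=1: Q has 1 at row 1, column 1; remove that cell from P, ejecting 2. So w(1) = 2. P is now [].

So w = 2 5 1 3 4.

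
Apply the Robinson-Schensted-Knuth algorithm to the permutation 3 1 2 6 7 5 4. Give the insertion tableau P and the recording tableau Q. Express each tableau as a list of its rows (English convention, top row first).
Insert each entry of the permutation into P by Schensted row insertion, recording in Q the position of each new cell.

Insert 3: appended to row 1. P = [[3]], Q = [[1]].
Insert 1: 1 bumps 3 from row 1; 3 starts row 2. P = [[1], [3]], Q = [[1], [2]].
Insert 2: appended to row 1. P = [[1, 2], [3]], Q = [[1, 3], [2]].
Insert 6: appended to row 1. P = [[1, 2, 6], [3]], Q = [[1, 3, 4], [2]].
Insert 7: appended to row 1. P = [[1, 2, 6, 7], [3]], Q = [[1, 3, 4, 5], [2]].
Insert 5: 5 bumps 6 from row 1; 6 appends to row 2. P = [[1, 2, 5, 7], [3, 6]], Q = [[1, 3, 4, 5], [2, 6]].
Insert 4: 4 bumps 5 from row 1; 5 bumps 6 from row 2; 6 starts row 3. P = [[1, 2, 4, 7], [3, 5], [6]], Q = [[1, 3, 4, 5], [2, 6], [7]].

So P = [[1, 2, 4, 7], [3, 5], [6]], Q = [[1, 3, 4, 5], [2, 6], [7]].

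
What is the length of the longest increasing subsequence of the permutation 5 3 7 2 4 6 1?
3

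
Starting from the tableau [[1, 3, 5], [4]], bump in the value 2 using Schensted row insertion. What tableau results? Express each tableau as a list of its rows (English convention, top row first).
In row 1, 2 replaces 3 (the leftmost entry greater than 2); 3 is bumped to row 2. In row 2, 3 replaces 4 (the leftmost entry greater than 3); 4 is bumped to row 3. 4 starts a new row 3. The new tableau is [[1, 2, 5], [3], [4]].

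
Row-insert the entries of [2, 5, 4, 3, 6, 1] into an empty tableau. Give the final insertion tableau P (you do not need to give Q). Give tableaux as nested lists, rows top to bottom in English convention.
P = [[1, 3, 6], [2], [4], [5]]

After inserting 2: P = [[2]].
After inserting 5: P = [[2, 5]].
After inserting 4: P = [[2, 4], [5]].
After inserting 3: P = [[2, 3], [4], [5]].
After inserting 6: P = [[2, 3, 6], [4], [5]].
After inserting 1: P = [[1, 3, 6], [2], [4], [5]].

So P = [[1, 3, 6], [2], [4], [5]].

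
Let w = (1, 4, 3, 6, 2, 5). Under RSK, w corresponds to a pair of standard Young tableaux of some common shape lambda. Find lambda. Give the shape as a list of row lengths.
[3, 2, 1]

RSK row insertion gives P = [[1, 2, 5], [3, 6], [4]], which has shape [3, 2, 1].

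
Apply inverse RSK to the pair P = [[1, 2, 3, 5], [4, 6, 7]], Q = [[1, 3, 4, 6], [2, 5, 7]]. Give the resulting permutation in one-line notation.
Reverse the RSK construction: for i from n down to 1, find the cell of Q containing i, remove the entry at that cell from P, and reverse-bump it up through P; the value ejected from row 1 is w(i).

Step i=7: Q has 7 at row 2, column 3; remove 7 from row 2 of P and reverse-bump: 7 enters row 1 and ejects 5. So w(7) = 5. P is now [[1, 2, 3, 7], [4, 6]].
Step i=6: Q has 6 at row 1, column 4; remove that cell from P, ejecting 7. So w(6) = 7. P is now [[1, 2, 3], [4, 6]].
Step i=5: Q has 5 at row 2, column 2; remove 6 from row 2 of P and reverse-bump: 6 enters row 1 and ejects 3. So w(5) = 3. P is now [[1, 2, 6], [4]].
Step i=4: Q has 4 at row 1, column 3; remove that cell from P, ejecting 6. So w(4) = 6. P is now [[1, 2], [4]].
Step i=3: Q has 3 at row 1, column 2; remove that cell from P, ejecting 2. So w(3) = 2. P is now [[1], [4]].
Step i=2: Q has 2 at row 2, column 1; remove 4 from row 2 of P and reverse-bump: 4 enters row 1 and ejects 1. So w(2) = 1. P is now [[4]].
Step i=1: Q has 1 at row 1, column 1; remove that cell from P, ejecting 4. So w(1) = 4. P is now [].

So w = 4 1 2 6 3 7 5.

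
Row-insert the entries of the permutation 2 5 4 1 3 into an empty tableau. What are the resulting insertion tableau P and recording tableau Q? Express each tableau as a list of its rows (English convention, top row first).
P = [[1, 3], [2, 4], [5]], Q = [[1, 2], [3, 5], [4]]

Insert each entry of the permutation into P by Schensted row insertion, recording in Q the position of each new cell.

After inserting 2: P = [[2]].
After inserting 5: P = [[2, 5]].
After inserting 4: P = [[2, 4], [5]].
After inserting 1: P = [[1, 4], [2], [5]].
After inserting 3: P = [[1, 3], [2, 4], [5]].

So P = [[1, 3], [2, 4], [5]], Q = [[1, 2], [3, 5], [4]].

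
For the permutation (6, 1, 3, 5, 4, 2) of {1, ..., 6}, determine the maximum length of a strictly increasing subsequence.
3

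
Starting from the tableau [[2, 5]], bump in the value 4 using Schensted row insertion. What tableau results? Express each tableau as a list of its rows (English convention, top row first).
[[2, 4], [5]]

In row 1, 4 replaces 5 (the leftmost entry greater than 4); 5 is bumped to row 2. 5 starts a new row 2. The new tableau is [[2, 4], [5]].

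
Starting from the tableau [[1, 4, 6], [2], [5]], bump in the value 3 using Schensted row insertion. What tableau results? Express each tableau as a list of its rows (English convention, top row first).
[[1, 3, 6], [2, 4], [5]]

In row 1, 3 replaces 4 (the leftmost entry greater than 3); 4 is bumped to row 2. 4 is appended to row 2. The new tableau is [[1, 3, 6], [2, 4], [5]].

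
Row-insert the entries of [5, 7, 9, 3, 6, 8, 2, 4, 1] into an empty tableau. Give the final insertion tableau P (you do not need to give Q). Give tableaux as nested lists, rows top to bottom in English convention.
P = [[1, 4, 8], [2, 6, 9], [3, 7], [5]]

Insert 5: appended to row 1. P = [[5]].
Insert 7: appended to row 1. P = [[5, 7]].
Insert 9: appended to row 1. P = [[5, 7, 9]].
Insert 3: 3 bumps 5 from row 1; 5 starts row 2. P = [[3, 7, 9], [5]].
Insert 6: 6 bumps 7 from row 1; 7 appends to row 2. P = [[3, 6, 9], [5, 7]].
Insert 8: 8 bumps 9 from row 1; 9 appends to row 2. P = [[3, 6, 8], [5, 7, 9]].
Insert 2: 2 bumps 3 from row 1; 3 bumps 5 from row 2; 5 starts row 3. P = [[2, 6, 8], [3, 7, 9], [5]].
Insert 4: 4 bumps 6 from row 1; 6 bumps 7 from row 2; 7 appends to row 3. P = [[2, 4, 8], [3, 6, 9], [5, 7]].
Insert 1: 1 bumps 2 from row 1; 2 bumps 3 from row 2; 3 bumps 5 from row 3; 5 starts row 4. P = [[1, 4, 8], [2, 6, 9], [3, 7], [5]].

So P = [[1, 4, 8], [2, 6, 9], [3, 7], [5]].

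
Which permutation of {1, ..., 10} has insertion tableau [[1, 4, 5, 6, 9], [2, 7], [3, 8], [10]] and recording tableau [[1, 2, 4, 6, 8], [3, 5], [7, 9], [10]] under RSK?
3 4 2 10 5 8 1 9 7 6

Reverse the RSK construction: for i from n down to 1, find the cell of Q containing i, remove the entry at that cell from P, and reverse-bump it up through P; the value ejected from row 1 is w(i).

Step i=10: Q has 10 at row 4, column 1; remove 10 from row 4 of P and reverse-bump: 10 enters row 3 and ejects 8; 8 enters row 2 and ejects 7; 7 enters row 1 and ejects 6. So w(10) = 6. P is now [[1, 4, 5, 7, 9], [2, 8], [3, 10]].
Step i=9: Q has 9 at row 3, column 2; remove 10 from row 3 of P and reverse-bump: 10 enters row 2 and ejects 8; 8 enters row 1 and ejects 7. So w(9) = 7. P is now [[1, 4, 5, 8, 9], [2, 10], [3]].
Step i=8: Q has 8 at row 1, column 5; remove that cell from P, ejecting 9. So w(8) = 9. P is now [[1, 4, 5, 8], [2, 10], [3]].
Step i=7: Q has 7 at row 3, column 1; remove 3 from row 3 of P and reverse-bump: 3 enters row 2 and ejects 2; 2 enters row 1 and ejects 1. So w(7) = 1. P is now [[2, 4, 5, 8], [3, 10]].
Step i=6: Q has 6 at row 1, column 4; remove that cell from P, ejecting 8. So w(6) = 8. P is now [[2, 4, 5], [3, 10]].
Step i=5: Q has 5 at row 2, column 2; remove 10 from row 2 of P and reverse-bump: 10 enters row 1 and ejects 5. So w(5) = 5. P is now [[2, 4, 10], [3]].
Step i=4: Q has 4 at row 1, column 3; remove that cell from P, ejecting 10. So w(4) = 10. P is now [[2, 4], [3]].
Step i=3: Q has 3 at row 2, column 1; remove 3 from row 2 of P and reverse-bump: 3 enters row 1 and ejects 2. So w(3) = 2. P is now [[3, 4]].
Step i=2: Q has 2 at row 1, column 2; remove that cell from P, ejecting 4. So w(2) = 4. P is now [[3]].
Step i=1: Q has 1 at row 1, column 1; remove that cell from P, ejecting 3. So w(1) = 3. P is now [].

So w = 3 4 2 10 5 8 1 9 7 6.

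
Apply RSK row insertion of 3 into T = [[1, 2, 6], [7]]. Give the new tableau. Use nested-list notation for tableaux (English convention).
In row 1, 3 replaces 6 (the leftmost entry greater than 3); 6 is bumped to row 2. In row 2, 6 replaces 7 (the leftmost entry greater than 6); 7 is bumped to row 3. 7 starts a new row 3. The new tableau is [[1, 2, 3], [6], [7]].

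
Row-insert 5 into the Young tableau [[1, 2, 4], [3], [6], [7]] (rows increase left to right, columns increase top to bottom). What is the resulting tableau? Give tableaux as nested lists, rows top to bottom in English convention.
[[1, 2, 4, 5], [3], [6], [7]]

5 is larger than every entry of row 1, so it is appended to row 1. The new tableau is [[1, 2, 4, 5], [3], [6], [7]].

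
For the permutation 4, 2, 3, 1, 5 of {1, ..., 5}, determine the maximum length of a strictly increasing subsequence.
3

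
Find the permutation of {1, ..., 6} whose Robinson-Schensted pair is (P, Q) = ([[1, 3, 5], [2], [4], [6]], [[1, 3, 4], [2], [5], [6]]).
Reverse the RSK construction: for i from n down to 1, find the cell of Q containing i, remove the entry at that cell from P, and reverse-bump it up through P; the value ejected from row 1 is w(i).

Step i=6: Q has 6 at row 4, column 1; remove 6 from row 4 of P and reverse-bump: 6 enters row 3 and ejects 4; 4 enters row 2 and ejects 2; 2 enters row 1 and ejects 1. So w(6) = 1. P is now [[2, 3, 5], [4], [6]].
Step i=5: Q has 5 at row 3, column 1; remove 6 from row 3 of P and reverse-bump: 6 enters row 2 and ejects 4; 4 enters row 1 and ejects 3. So w(5) = 3. P is now [[2, 4, 5], [6]].
Step i=4: Q has 4 at row 1, column 3; remove that cell from P, ejecting 5. So w(4) = 5. P is now [[2, 4], [6]].
Step i=3: Q has 3 at row 1, column 2; remove that cell from P, ejecting 4. So w(3) = 4. P is now [[2], [6]].
Step i=2: Q has 2 at row 2, column 1; remove 6 from row 2 of P and reverse-bump: 6 enters row 1 and ejects 2. So w(2) = 2. P is now [[6]].
Step i=1: Q has 1 at row 1, column 1; remove that cell from P, ejecting 6. So w(1) = 6. P is now [].

So w = 6 2 4 5 3 1.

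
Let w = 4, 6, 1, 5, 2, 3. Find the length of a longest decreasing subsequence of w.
3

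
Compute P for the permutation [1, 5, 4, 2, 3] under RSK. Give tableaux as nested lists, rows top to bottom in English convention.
Insert 1: appended to row 1. P = [[1]].
Insert 5: appended to row 1. P = [[1, 5]].
Insert 4: 4 bumps 5 from row 1; 5 starts row 2. P = [[1, 4], [5]].
Insert 2: 2 bumps 4 from row 1; 4 bumps 5 from row 2; 5 starts row 3. P = [[1, 2], [4], [5]].
Insert 3: appended to row 1. P = [[1, 2, 3], [4], [5]].

So P = [[1, 2, 3], [4], [5]].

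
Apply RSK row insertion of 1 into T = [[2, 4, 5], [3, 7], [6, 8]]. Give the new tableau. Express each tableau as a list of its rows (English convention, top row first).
[[1, 4, 5], [2, 7], [3, 8], [6]]

In row 1, 1 replaces 2 (the leftmost entry greater than 1); 2 is bumped to row 2. In row 2, 2 replaces 3 (the leftmost entry greater than 2); 3 is bumped to row 3. In row 3, 3 replaces 6 (the leftmost entry greater than 3); 6 is bumped to row 4. 6 starts a new row 4. The new tableau is [[1, 4, 5], [2, 7], [3, 8], [6]].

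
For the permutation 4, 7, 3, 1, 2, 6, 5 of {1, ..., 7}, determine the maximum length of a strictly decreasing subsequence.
3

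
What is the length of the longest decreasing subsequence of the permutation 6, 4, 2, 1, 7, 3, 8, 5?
4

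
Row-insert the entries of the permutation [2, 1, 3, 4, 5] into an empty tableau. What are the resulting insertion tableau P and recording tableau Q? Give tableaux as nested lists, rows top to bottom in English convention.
P = [[1, 3, 4, 5], [2]], Q = [[1, 3, 4, 5], [2]]

Insert each entry of the permutation into P by Schensted row insertion, recording in Q the position of each new cell.

Insert 2: appended to row 1. P = [[2]].
Insert 1: 1 bumps 2 from row 1; 2 starts row 2. P = [[1], [2]].
Insert 3: appended to row 1. P = [[1, 3], [2]].
Insert 4: appended to row 1. P = [[1, 3, 4], [2]].
Insert 5: appended to row 1. P = [[1, 3, 4, 5], [2]].

So P = [[1, 3, 4, 5], [2]], Q = [[1, 3, 4, 5], [2]].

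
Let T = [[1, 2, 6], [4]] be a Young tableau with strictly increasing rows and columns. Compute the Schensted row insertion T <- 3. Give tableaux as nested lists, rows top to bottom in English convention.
In row 1, 3 replaces 6 (the leftmost entry greater than 3); 6 is bumped to row 2. 6 is appended to row 2. The new tableau is [[1, 2, 3], [4, 6]].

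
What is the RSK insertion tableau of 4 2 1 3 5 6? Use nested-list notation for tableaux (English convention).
P = [[1, 3, 5, 6], [2], [4]]

After inserting 4: P = [[4]].
After inserting 2: P = [[2], [4]].
After inserting 1: P = [[1], [2], [4]].
After inserting 3: P = [[1, 3], [2], [4]].
After inserting 5: P = [[1, 3, 5], [2], [4]].
After inserting 6: P = [[1, 3, 5, 6], [2], [4]].

So P = [[1, 3, 5, 6], [2], [4]].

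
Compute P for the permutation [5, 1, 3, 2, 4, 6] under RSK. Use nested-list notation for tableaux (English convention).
Insert 5: appended to row 1. P = [[5]].
Insert 1: 1 bumps 5 from row 1; 5 starts row 2. P = [[1], [5]].
Insert 3: appended to row 1. P = [[1, 3], [5]].
Insert 2: 2 bumps 3 from row 1; 3 bumps 5 from row 2; 5 starts row 3. P = [[1, 2], [3], [5]].
Insert 4: appended to row 1. P = [[1, 2, 4], [3], [5]].
Insert 6: appended to row 1. P = [[1, 2, 4, 6], [3], [5]].

So P = [[1, 2, 4, 6], [3], [5]].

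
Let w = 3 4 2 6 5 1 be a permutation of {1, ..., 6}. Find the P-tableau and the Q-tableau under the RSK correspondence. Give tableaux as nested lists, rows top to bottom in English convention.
Insert each entry of the permutation into P by Schensted row insertion, recording in Q the position of each new cell.

Insert 3: appended to row 1. P = [[3]], Q = [[1]].
Insert 4: appended to row 1. P = [[3, 4]], Q = [[1, 2]].
Insert 2: 2 bumps 3 from row 1; 3 starts row 2. P = [[2, 4], [3]], Q = [[1, 2], [3]].
Insert 6: appended to row 1. P = [[2, 4, 6], [3]], Q = [[1, 2, 4], [3]].
Insert 5: 5 bumps 6 from row 1; 6 appends to row 2. P = [[2, 4, 5], [3, 6]], Q = [[1, 2, 4], [3, 5]].
Insert 1: 1 bumps 2 from row 1; 2 bumps 3 from row 2; 3 starts row 3. P = [[1, 4, 5], [2, 6], [3]], Q = [[1, 2, 4], [3, 5], [6]].

So P = [[1, 4, 5], [2, 6], [3]], Q = [[1, 2, 4], [3, 5], [6]].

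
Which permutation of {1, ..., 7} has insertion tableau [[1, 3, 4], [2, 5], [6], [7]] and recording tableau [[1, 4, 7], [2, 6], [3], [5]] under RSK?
Reverse the RSK construction: for i from n down to 1, find the cell of Q containing i, remove the entry at that cell from P, and reverse-bump it up through P; the value ejected from row 1 is w(i).

Step i=7: Q has 7 at row 1, column 3; remove that cell from P, ejecting 4. So w(7) = 4. P is now [[1, 3], [2, 5], [6], [7]].
Step i=6: Q has 6 at row 2, column 2; remove 5 from row 2 of P and reverse-bump: 5 enters row 1 and ejects 3. So w(6) = 3. P is now [[1, 5], [2], [6], [7]].
Step i=5: Q has 5 at row 4, column 1; remove 7 from row 4 of P and reverse-bump: 7 enters row 3 and ejects 6; 6 enters row 2 and ejects 2; 2 enters row 1 and ejects 1. So w(5) = 1. P is now [[2, 5], [6], [7]].
Step i=4: Q has 4 at row 1, column 2; remove that cell from P, ejecting 5. So w(4) = 5. P is now [[2], [6], [7]].
Step i=3: Q has 3 at row 3, column 1; remove 7 from row 3 of P and reverse-bump: 7 enters row 2 and ejects 6; 6 enters row 1 and ejects 2. So w(3) = 2. P is now [[6], [7]].
Step i=2: Q has 2 at row 2, column 1; remove 7 from row 2 of P and reverse-bump: 7 enters row 1 and ejects 6. So w(2) = 6. P is now [[7]].
Step i=1: Q has 1 at row 1, column 1; remove that cell from P, ejecting 7. So w(1) = 7. P is now [].

So w = 7 6 2 5 1 3 4.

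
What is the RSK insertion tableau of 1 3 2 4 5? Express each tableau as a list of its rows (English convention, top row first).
Insert 1: appended to row 1. P = [[1]].
Insert 3: appended to row 1. P = [[1, 3]].
Insert 2: 2 bumps 3 from row 1; 3 starts row 2. P = [[1, 2], [3]].
Insert 4: appended to row 1. P = [[1, 2, 4], [3]].
Insert 5: appended to row 1. P = [[1, 2, 4, 5], [3]].

So P = [[1, 2, 4, 5], [3]].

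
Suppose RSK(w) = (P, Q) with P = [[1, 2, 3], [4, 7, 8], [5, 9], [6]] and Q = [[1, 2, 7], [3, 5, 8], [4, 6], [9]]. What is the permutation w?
Reverse the RSK construction: for i from n down to 1, find the cell of Q containing i, remove the entry at that cell from P, and reverse-bump it up through P; the value ejected from row 1 is w(i).

Step i=9: Q has 9 at row 4, column 1; remove 6 from row 4 of P and reverse-bump: 6 enters row 3 and ejects 5; 5 enters row 2 and ejects 4; 4 enters row 1 and ejects 3. So w(9) = 3. P is now [[1, 2, 4], [5, 7, 8], [6, 9]].
Step i=8: Q has 8 at row 2, column 3; remove 8 from row 2 of P and reverse-bump: 8 enters row 1 and ejects 4. So w(8) = 4. P is now [[1, 2, 8], [5, 7], [6, 9]].
Step i=7: Q has 7 at row 1, column 3; remove that cell from P, ejecting 8. So w(7) = 8. P is now [[1, 2], [5, 7], [6, 9]].
Step i=6: Q has 6 at row 3, column 2; remove 9 from row 3 of P and reverse-bump: 9 enters row 2 and ejects 7; 7 enters row 1 and ejects 2. So w(6) = 2. P is now [[1, 7], [5, 9], [6]].
Step i=5: Q has 5 at row 2, column 2; remove 9 from row 2 of P and reverse-bump: 9 enters row 1 and ejects 7. So w(5) = 7. P is now [[1, 9], [5], [6]].
Step i=4: Q has 4 at row 3, column 1; remove 6 from row 3 of P and reverse-bump: 6 enters row 2 and ejects 5; 5 enters row 1 and ejects 1. So w(4) = 1. P is now [[5, 9], [6]].
Step i=3: Q has 3 at row 2, column 1; remove 6 from row 2 of P and reverse-bump: 6 enters row 1 and ejects 5. So w(3) = 5. P is now [[6, 9]].
Step i=2: Q has 2 at row 1, column 2; remove that cell from P, ejecting 9. So w(2) = 9. P is now [[6]].
Step i=1: Q has 1 at row 1, column 1; remove that cell from P, ejecting 6. So w(1) = 6. P is now [].

So w = 6 9 5 1 7 2 8 4 3.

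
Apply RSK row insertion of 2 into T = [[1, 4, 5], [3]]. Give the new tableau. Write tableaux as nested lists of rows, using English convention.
[[1, 2, 5], [3, 4]]

In row 1, 2 replaces 4 (the leftmost entry greater than 2); 4 is bumped to row 2. 4 is appended to row 2. The new tableau is [[1, 2, 5], [3, 4]].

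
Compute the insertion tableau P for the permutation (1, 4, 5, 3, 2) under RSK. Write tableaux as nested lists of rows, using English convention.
P = [[1, 2, 5], [3], [4]]

Insert 1: appended to row 1. P = [[1]].
Insert 4: appended to row 1. P = [[1, 4]].
Insert 5: appended to row 1. P = [[1, 4, 5]].
Insert 3: 3 bumps 4 from row 1; 4 starts row 2. P = [[1, 3, 5], [4]].
Insert 2: 2 bumps 3 from row 1; 3 bumps 4 from row 2; 4 starts row 3. P = [[1, 2, 5], [3], [4]].

So P = [[1, 2, 5], [3], [4]].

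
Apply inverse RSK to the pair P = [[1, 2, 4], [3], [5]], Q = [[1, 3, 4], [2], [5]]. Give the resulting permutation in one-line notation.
5 1 3 4 2

Reverse RSK: for i = n, n-1, ..., 1, locate i in Q, remove the corresponding corner cell from P, and reverse-bump its entry up through P; the value ejected from row 1 is w(i).

So w = 5 1 3 4 2.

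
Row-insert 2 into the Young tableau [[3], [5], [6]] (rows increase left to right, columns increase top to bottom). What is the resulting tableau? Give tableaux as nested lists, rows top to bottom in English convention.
In row 1, 2 replaces 3 (the leftmost entry greater than 2); 3 is bumped to row 2. In row 2, 3 replaces 5 (the leftmost entry greater than 3); 5 is bumped to row 3. In row 3, 5 replaces 6 (the leftmost entry greater than 5); 6 is bumped to row 4. 6 starts a new row 4. The new tableau is [[2], [3], [5], [6]].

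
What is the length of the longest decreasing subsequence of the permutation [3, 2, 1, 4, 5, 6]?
3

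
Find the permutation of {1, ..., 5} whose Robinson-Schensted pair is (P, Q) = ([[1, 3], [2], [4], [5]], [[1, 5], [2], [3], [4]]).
Reverse the RSK construction: for i from n down to 1, find the cell of Q containing i, remove the entry at that cell from P, and reverse-bump it up through P; the value ejected from row 1 is w(i).

Step i=5: Q has 5 at row 1, column 2; remove that cell from P, ejecting 3. So w(5) = 3. P is now [[1], [2], [4], [5]].
Step i=4: Q has 4 at row 4, column 1; remove 5 from row 4 of P and reverse-bump: 5 enters row 3 and ejects 4; 4 enters row 2 and ejects 2; 2 enters row 1 and ejects 1. So w(4) = 1. P is now [[2], [4], [5]].
Step i=3: Q has 3 at row 3, column 1; remove 5 from row 3 of P and reverse-bump: 5 enters row 2 and ejects 4; 4 enters row 1 and ejects 2. So w(3) = 2. P is now [[4], [5]].
Step i=2: Q has 2 at row 2, column 1; remove 5 from row 2 of P and reverse-bump: 5 enters row 1 and ejects 4. So w(2) = 4. P is now [[5]].
Step i=1: Q has 1 at row 1, column 1; remove that cell from P, ejecting 5. So w(1) = 5. P is now [].

So w = 5 4 2 1 3.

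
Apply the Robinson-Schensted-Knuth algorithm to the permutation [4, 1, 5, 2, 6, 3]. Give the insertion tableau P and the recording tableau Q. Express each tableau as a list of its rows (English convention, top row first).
P = [[1, 2, 3], [4, 5, 6]], Q = [[1, 3, 5], [2, 4, 6]]

Insert each entry of the permutation into P by Schensted row insertion, recording in Q the position of each new cell.

Insert 4: appended to row 1. P = [[4]].
Insert 1: 1 bumps 4 from row 1; 4 starts row 2. P = [[1], [4]].
Insert 5: appended to row 1. P = [[1, 5], [4]].
Insert 2: 2 bumps 5 from row 1; 5 appends to row 2. P = [[1, 2], [4, 5]].
Insert 6: appended to row 1. P = [[1, 2, 6], [4, 5]].
Insert 3: 3 bumps 6 from row 1; 6 appends to row 2. P = [[1, 2, 3], [4, 5, 6]].

So P = [[1, 2, 3], [4, 5, 6]], Q = [[1, 3, 5], [2, 4, 6]].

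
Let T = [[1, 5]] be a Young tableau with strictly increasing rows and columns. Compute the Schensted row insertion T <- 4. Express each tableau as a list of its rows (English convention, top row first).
In row 1, 4 replaces 5 (the leftmost entry greater than 4); 5 is bumped to row 2. 5 starts a new row 2. The new tableau is [[1, 4], [5]].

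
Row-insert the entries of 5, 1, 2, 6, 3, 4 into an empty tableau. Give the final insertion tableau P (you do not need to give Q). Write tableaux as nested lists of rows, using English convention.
P = [[1, 2, 3, 4], [5, 6]]

Insert 5: appended to row 1. P = [[5]].
Insert 1: 1 bumps 5 from row 1; 5 starts row 2. P = [[1], [5]].
Insert 2: appended to row 1. P = [[1, 2], [5]].
Insert 6: appended to row 1. P = [[1, 2, 6], [5]].
Insert 3: 3 bumps 6 from row 1; 6 appends to row 2. P = [[1, 2, 3], [5, 6]].
Insert 4: appended to row 1. P = [[1, 2, 3, 4], [5, 6]].

So P = [[1, 2, 3, 4], [5, 6]].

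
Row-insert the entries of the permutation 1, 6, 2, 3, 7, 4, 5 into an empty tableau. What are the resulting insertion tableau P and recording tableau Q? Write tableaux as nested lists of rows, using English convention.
P = [[1, 2, 3, 4, 5], [6, 7]], Q = [[1, 2, 4, 5, 7], [3, 6]]

Insert each entry of the permutation into P by Schensted row insertion, recording in Q the position of each new cell.

Insert 1: appended to row 1. P = [[1]].
Insert 6: appended to row 1. P = [[1, 6]].
Insert 2: 2 bumps 6 from row 1; 6 starts row 2. P = [[1, 2], [6]].
Insert 3: appended to row 1. P = [[1, 2, 3], [6]].
Insert 7: appended to row 1. P = [[1, 2, 3, 7], [6]].
Insert 4: 4 bumps 7 from row 1; 7 appends to row 2. P = [[1, 2, 3, 4], [6, 7]].
Insert 5: appended to row 1. P = [[1, 2, 3, 4, 5], [6, 7]].

So P = [[1, 2, 3, 4, 5], [6, 7]], Q = [[1, 2, 4, 5, 7], [3, 6]].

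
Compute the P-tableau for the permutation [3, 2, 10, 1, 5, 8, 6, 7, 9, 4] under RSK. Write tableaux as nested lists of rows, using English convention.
Insert 3: appended to row 1. P = [[3]].
Insert 2: 2 bumps 3 from row 1; 3 starts row 2. P = [[2], [3]].
Insert 10: appended to row 1. P = [[2, 10], [3]].
Insert 1: 1 bumps 2 from row 1; 2 bumps 3 from row 2; 3 starts row 3. P = [[1, 10], [2], [3]].
Insert 5: 5 bumps 10 from row 1; 10 appends to row 2. P = [[1, 5], [2, 10], [3]].
Insert 8: appended to row 1. P = [[1, 5, 8], [2, 10], [3]].
Insert 6: 6 bumps 8 from row 1; 8 bumps 10 from row 2; 10 appends to row 3. P = [[1, 5, 6], [2, 8], [3, 10]].
Insert 7: appended to row 1. P = [[1, 5, 6, 7], [2, 8], [3, 10]].
Insert 9: appended to row 1. P = [[1, 5, 6, 7, 9], [2, 8], [3, 10]].
Insert 4: 4 bumps 5 from row 1; 5 bumps 8 from row 2; 8 bumps 10 from row 3; 10 starts row 4. P = [[1, 4, 6, 7, 9], [2, 5], [3, 8], [10]].

So P = [[1, 4, 6, 7, 9], [2, 5], [3, 8], [10]].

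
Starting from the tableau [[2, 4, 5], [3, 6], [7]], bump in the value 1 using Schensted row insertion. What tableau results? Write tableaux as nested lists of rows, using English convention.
In row 1, 1 replaces 2 (the leftmost entry greater than 1); 2 is bumped to row 2. In row 2, 2 replaces 3 (the leftmost entry greater than 2); 3 is bumped to row 3. In row 3, 3 replaces 7 (the leftmost entry greater than 3); 7 is bumped to row 4. 7 starts a new row 4. The new tableau is [[1, 4, 5], [2, 6], [3], [7]].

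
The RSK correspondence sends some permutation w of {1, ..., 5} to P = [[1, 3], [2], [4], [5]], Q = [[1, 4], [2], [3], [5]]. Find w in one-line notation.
5 4 2 3 1

Reverse the RSK construction: for i from n down to 1, find the cell of Q containing i, remove the entry at that cell from P, and reverse-bump it up through P; the value ejected from row 1 is w(i).

Step i=5: Q has 5 at row 4, column 1; remove 5 from row 4 of P and reverse-bump: 5 enters row 3 and ejects 4; 4 enters row 2 and ejects 2; 2 enters row 1 and ejects 1. So w(5) = 1. P is now [[2, 3], [4], [5]].
Step i=4: Q has 4 at row 1, column 2; remove that cell from P, ejecting 3. So w(4) = 3. P is now [[2], [4], [5]].
Step i=3: Q has 3 at row 3, column 1; remove 5 from row 3 of P and reverse-bump: 5 enters row 2 and ejects 4; 4 enters row 1 and ejects 2. So w(3) = 2. P is now [[4], [5]].
Step i=2: Q has 2 at row 2, column 1; remove 5 from row 2 of P and reverse-bump: 5 enters row 1 and ejects 4. So w(2) = 4. P is now [[5]].
Step i=1: Q has 1 at row 1, column 1; remove that cell from P, ejecting 5. So w(1) = 5. P is now [].

So w = 5 4 2 3 1.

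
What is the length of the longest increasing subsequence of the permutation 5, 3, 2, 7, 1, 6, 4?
2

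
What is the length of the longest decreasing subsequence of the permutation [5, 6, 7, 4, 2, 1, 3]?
4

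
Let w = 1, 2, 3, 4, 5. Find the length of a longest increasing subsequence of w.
5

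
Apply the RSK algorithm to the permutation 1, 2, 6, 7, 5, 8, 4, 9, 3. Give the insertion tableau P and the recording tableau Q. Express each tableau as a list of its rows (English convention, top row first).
Insert each entry of the permutation into P by Schensted row insertion, recording in Q the position of each new cell.

After inserting 1: P = [[1]].
After inserting 2: P = [[1, 2]].
After inserting 6: P = [[1, 2, 6]].
After inserting 7: P = [[1, 2, 6, 7]].
After inserting 5: P = [[1, 2, 5, 7], [6]].
After inserting 8: P = [[1, 2, 5, 7, 8], [6]].
After inserting 4: P = [[1, 2, 4, 7, 8], [5], [6]].
After inserting 9: P = [[1, 2, 4, 7, 8, 9], [5], [6]].
After inserting 3: P = [[1, 2, 3, 7, 8, 9], [4], [5], [6]].

So P = [[1, 2, 3, 7, 8, 9], [4], [5], [6]], Q = [[1, 2, 3, 4, 6, 8], [5], [7], [9]].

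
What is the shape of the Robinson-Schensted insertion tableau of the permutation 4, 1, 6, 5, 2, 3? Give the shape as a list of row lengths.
[3, 2, 1]

Row-insert each entry into an empty tableau.

After inserting 4: P = [[4]].
After inserting 1: P = [[1], [4]].
After inserting 6: P = [[1, 6], [4]].
After inserting 5: P = [[1, 5], [4, 6]].
After inserting 2: P = [[1, 2], [4, 5], [6]].
After inserting 3: P = [[1, 2, 3], [4, 5], [6]].

The final insertion tableau P = [[1, 2, 3], [4, 5], [6]] has shape [3, 2, 1].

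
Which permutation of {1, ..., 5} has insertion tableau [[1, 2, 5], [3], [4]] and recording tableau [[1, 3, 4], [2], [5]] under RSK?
Reverse the RSK construction: for i from n down to 1, find the cell of Q containing i, remove the entry at that cell from P, and reverse-bump it up through P; the value ejected from row 1 is w(i).

Step i=5: Q has 5 at row 3, column 1; remove 4 from row 3 of P and reverse-bump: 4 enters row 2 and ejects 3; 3 enters row 1 and ejects 2. So w(5) = 2. P is now [[1, 3, 5], [4]].
Step i=4: Q has 4 at row 1, column 3; remove that cell from P, ejecting 5. So w(4) = 5. P is now [[1, 3], [4]].
Step i=3: Q has 3 at row 1, column 2; remove that cell from P, ejecting 3. So w(3) = 3. P is now [[1], [4]].
Step i=2: Q has 2 at row 2, column 1; remove 4 from row 2 of P and reverse-bump: 4 enters row 1 and ejects 1. So w(2) = 1. P is now [[4]].
Step i=1: Q has 1 at row 1, column 1; remove that cell from P, ejecting 4. So w(1) = 4. P is now [].

So w = 4 1 3 5 2.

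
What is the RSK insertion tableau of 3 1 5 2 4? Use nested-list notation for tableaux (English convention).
Insert 3: appended to row 1. P = [[3]].
Insert 1: 1 bumps 3 from row 1; 3 starts row 2. P = [[1], [3]].
Insert 5: appended to row 1. P = [[1, 5], [3]].
Insert 2: 2 bumps 5 from row 1; 5 appends to row 2. P = [[1, 2], [3, 5]].
Insert 4: appended to row 1. P = [[1, 2, 4], [3, 5]].

So P = [[1, 2, 4], [3, 5]].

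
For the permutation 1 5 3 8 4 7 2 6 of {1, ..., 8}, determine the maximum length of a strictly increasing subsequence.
4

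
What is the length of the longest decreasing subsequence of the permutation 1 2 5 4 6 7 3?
3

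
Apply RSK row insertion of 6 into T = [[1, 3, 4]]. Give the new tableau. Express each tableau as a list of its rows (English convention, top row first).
[[1, 3, 4, 6]]

6 is larger than every entry of row 1, so it is appended to row 1. The new tableau is [[1, 3, 4, 6]].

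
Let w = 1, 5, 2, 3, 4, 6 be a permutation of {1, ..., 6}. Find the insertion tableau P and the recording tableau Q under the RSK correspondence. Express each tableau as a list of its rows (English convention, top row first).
Insert each entry of the permutation into P by Schensted row insertion, recording in Q the position of each new cell.

Insert 1: appended to row 1. P = [[1]].
Insert 5: appended to row 1. P = [[1, 5]].
Insert 2: 2 bumps 5 from row 1; 5 starts row 2. P = [[1, 2], [5]].
Insert 3: appended to row 1. P = [[1, 2, 3], [5]].
Insert 4: appended to row 1. P = [[1, 2, 3, 4], [5]].
Insert 6: appended to row 1. P = [[1, 2, 3, 4, 6], [5]].

So P = [[1, 2, 3, 4, 6], [5]], Q = [[1, 2, 4, 5, 6], [3]].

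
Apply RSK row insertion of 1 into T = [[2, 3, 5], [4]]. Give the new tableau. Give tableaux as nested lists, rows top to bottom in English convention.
In row 1, 1 replaces 2 (the leftmost entry greater than 1); 2 is bumped to row 2. In row 2, 2 replaces 4 (the leftmost entry greater than 2); 4 is bumped to row 3. 4 starts a new row 3. The new tableau is [[1, 3, 5], [2], [4]].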